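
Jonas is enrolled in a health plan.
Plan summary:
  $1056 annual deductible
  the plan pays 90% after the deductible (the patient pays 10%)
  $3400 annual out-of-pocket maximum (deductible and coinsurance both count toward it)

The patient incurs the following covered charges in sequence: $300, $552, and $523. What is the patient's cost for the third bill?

$235.90

Claim 1 ($300): entire amount goes to the deductible. Patient owes $300 (running OOP $300).
Claim 2 ($552): entire amount goes to the deductible. Patient pays $552; OOP now $852.
Claim 3 ($523): $204 to deductible, leaving $319; coinsurance $319 × 10% = $31.90. Cost to patient: $235.90. OOP to date $1087.90.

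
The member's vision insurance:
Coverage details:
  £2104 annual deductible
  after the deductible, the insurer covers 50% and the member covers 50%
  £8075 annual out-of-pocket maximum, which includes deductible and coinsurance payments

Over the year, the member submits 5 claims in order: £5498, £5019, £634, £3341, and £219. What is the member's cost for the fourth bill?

£1447.50

#1 (£5498): deductible takes £2104, £3394 remains; coinsurance £3394 × 50% = £1697. Member owes £3801 (running OOP £3801).
#2 (£5019): deductible already satisfied, so member's share is 50% × £5019 = £2509.50. Cost to member: £2509.50. OOP to date £6310.50.
#3 (£634): 50% coinsurance on £634 = £317. Member owes £317 (running OOP £6627.50).
#4 (£3341): deductible already satisfied, so member's share is 50% × £3341 = £1670.50. That would push OOP to £8298, over the £8075 cap, so member pays £8075 − £6627.50 = £1447.50.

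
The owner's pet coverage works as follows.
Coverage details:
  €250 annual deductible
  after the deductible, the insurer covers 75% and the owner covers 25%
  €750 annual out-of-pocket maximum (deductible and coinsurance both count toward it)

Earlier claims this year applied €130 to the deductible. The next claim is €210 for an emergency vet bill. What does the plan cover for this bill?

€67.50

€130 of the €250 deductible is already met, leaving €120.
The remaining €90 (= €210 − €120) moves to coinsurance.
Coinsurance: €90 × 25% = €22.50.
That puts the owner's cost at €120 + €22.50 = €142.50 before any cap.
Cumulative spending €130 + €142.50 = €272.50 stays under the €750 maximum.
The plan picks up €210 − €142.50 = €67.50.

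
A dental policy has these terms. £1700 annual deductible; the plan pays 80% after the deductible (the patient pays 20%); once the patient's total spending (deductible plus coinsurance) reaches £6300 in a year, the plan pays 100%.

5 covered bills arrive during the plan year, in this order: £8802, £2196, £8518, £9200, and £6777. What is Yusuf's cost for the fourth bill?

Claim 1 — £8802: £1700 to deductible, leaving £7102; coinsurance £7102 × 20% = £1420.40. Cost to patient: £3120.40. OOP to date £3120.40.
Claim 2 — £2196: deductible met; 20% of £2196 = £439.20. Patient pays £439.20; OOP now £3559.60.
Claim 3 — £8518: 20% coinsurance on £8518 = £1703.60. Patient pays £1703.60; OOP now £5263.20.
Claim 4 — £9200: deductible already satisfied, so patient's share is 20% × £9200 = £1840. Adding that to £5263.20 gives £7103.20, past the £6300 cap; patient pays only £6300 − £5263.20 = £1036.80.

£1036.80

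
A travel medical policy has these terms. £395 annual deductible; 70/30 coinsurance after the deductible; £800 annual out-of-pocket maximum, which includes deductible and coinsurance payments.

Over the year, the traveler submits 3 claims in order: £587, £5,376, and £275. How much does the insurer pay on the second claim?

Claim 1 (£587): £395 finishes the deductible; £192 goes to coinsurance; traveler's 30% is £57.60. Traveler pays £452.60; OOP now £452.60. Plan pays £587 − £452.60 = £134.40.
Claim 2 (£5,376): deductible already satisfied, so traveler's share is 30% × £5,376 = £1,612.80. OOP would hit £2,065.40 > £800, so the cap limits the traveler to £800 − £452.60 = £347.40. Plan pays £5,376 − £347.40 = £5,028.60.

£5,028.60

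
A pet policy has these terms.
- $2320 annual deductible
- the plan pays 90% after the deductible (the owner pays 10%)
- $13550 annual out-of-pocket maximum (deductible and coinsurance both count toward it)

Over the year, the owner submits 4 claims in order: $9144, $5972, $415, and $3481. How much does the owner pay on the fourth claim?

#1 ($9144): $2320 to deductible, leaving $6824; owner's 10% is $682.40. Cost to owner: $3002.40. OOP to date $3002.40.
#2 ($5972): deductible met; 10% of $5972 = $597.20. Cost to owner: $597.20. OOP to date $3599.60.
#3 ($415): deductible met; 10% of $415 = $41.50. Cost to owner: $41.50. OOP to date $3641.10.
#4 ($3481): deductible met; 10% of $3481 = $348.10. Cost to owner: $348.10. OOP to date $3989.20.

$348.10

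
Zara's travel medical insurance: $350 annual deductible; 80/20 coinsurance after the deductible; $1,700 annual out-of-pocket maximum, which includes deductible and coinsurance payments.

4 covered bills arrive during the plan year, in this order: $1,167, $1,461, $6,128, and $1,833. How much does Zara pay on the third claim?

$894.40

Bill 1, $1,167: $350 finishes the deductible; $817 goes to coinsurance; 20% of $817 = $163.40. Cost to traveler: $513.40. OOP to date $513.40.
Bill 2, $1,461: deductible met; 20% of $1,461 = $292.20. Cost to traveler: $292.20. OOP to date $805.60.
Bill 3, $6,128: deductible already satisfied, so traveler's share is 20% × $6,128 = $1,225.60. Adding that to $805.60 gives $2,031.20, past the $1,700 cap; traveler pays only $1,700 − $805.60 = $894.40.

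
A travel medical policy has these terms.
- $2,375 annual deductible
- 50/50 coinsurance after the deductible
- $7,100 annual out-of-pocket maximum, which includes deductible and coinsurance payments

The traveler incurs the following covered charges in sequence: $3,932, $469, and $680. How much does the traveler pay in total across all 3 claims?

Claim 1 ($3,932): $2,375 to deductible, leaving $1,557; coinsurance $1,557 × 50% = $778.50. Cost to traveler: $3,153.50. OOP to date $3,153.50.
Claim 2 ($469): deductible already satisfied, so traveler's share is 50% × $469 = $234.50. Cost to traveler: $234.50. OOP to date $3,388.
Claim 3 ($680): 50% coinsurance on $680 = $340. Traveler owes $340 (running OOP $3,728).
Total paid by the traveler: $3,153.50 + $234.50 + $340 = $3,728.

$3,728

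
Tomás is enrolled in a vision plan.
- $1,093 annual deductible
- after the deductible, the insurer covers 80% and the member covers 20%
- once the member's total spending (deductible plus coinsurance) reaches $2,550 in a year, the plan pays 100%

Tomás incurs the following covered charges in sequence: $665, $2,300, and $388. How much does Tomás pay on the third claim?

$77.60

#1 ($665): all of it applies to the deductible. Member owes $665 (running OOP $665).
#2 ($2,300): $428 finishes the deductible; $1,872 goes to coinsurance; member's 20% is $374.40. Member owes $802.40 (running OOP $1,467.40).
#3 ($388): deductible already satisfied, so member's share is 20% × $388 = $77.60. Member pays $77.60; OOP now $1,545.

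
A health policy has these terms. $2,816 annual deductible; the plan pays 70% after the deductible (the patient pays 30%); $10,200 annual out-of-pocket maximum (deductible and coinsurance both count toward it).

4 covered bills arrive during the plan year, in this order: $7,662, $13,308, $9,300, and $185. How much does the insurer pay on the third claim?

$7,362.20

Claim 1 — $7,662: deductible takes $2,816, $4,846 remains; coinsurance $4,846 × 30% = $1,453.80. Patient owes $4,269.80 (running OOP $4,269.80). Insurer: $7,662 − $4,269.80 = $3,392.20.
Claim 2 — $13,308: deductible met; 30% of $13,308 = $3,992.40. Patient owes $3,992.40 (running OOP $8,262.20). Plan pays $13,308 − $3,992.40 = $9,315.60.
Claim 3 — $9,300: 30% coinsurance on $9,300 = $2,790. That would push OOP to $11,052.20, over the $10,200 cap, so patient pays $10,200 − $8,262.20 = $1,937.80. Plan pays $9,300 − $1,937.80 = $7,362.20.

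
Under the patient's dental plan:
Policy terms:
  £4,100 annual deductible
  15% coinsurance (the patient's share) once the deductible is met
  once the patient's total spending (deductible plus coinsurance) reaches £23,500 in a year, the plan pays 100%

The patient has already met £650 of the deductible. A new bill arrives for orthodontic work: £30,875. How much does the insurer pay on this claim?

£650 of the £4,100 deductible is already met, leaving £3,450.
After the £3,450 deductible portion, £30,875 − £3,450 = £27,425 is subject to coinsurance.
Patient's 15% share of £27,425 is £4,113.75.
Patient responsibility before any cap: £3,450 + £4,113.75 = £7,563.75.
Total out-of-pocket so far would be £650 + £7,563.75 = £8,213.75, below the £23,500 cap — no reduction.
The plan picks up £30,875 − £7,563.75 = £23,311.25.

£23,311.25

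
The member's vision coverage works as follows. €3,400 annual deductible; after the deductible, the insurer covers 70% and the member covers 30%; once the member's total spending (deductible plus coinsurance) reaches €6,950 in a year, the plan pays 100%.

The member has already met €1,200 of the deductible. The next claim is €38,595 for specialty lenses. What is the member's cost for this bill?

€1,200 of the €3,400 deductible is already met, leaving €2,200.
The remaining €36,395 (= €38,595 − €2,200) moves to coinsurance.
Coinsurance: €36,395 × 30% = €10,918.50.
That puts the member's cost at €2,200 + €10,918.50 = €13,118.50 before any cap.
That would bring total out-of-pocket to €14,318.50, past the €6,950 cap. The member is capped at €6,950 − €1,200 = €5,750 on this claim.

€5,750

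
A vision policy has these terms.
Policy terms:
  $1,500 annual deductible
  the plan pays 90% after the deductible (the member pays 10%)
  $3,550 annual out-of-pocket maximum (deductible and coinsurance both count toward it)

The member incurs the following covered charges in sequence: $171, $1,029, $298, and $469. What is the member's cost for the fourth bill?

Claim 1 ($171): all of it applies to the deductible. Cost to member: $171. OOP to date $171.
Claim 2 ($1,029): entire amount goes to the deductible. Cost to member: $1,029. OOP to date $1,200.
Claim 3 ($298): fully absorbed by the deductible. Member pays $298; OOP now $1,498.
Claim 4 ($469): $2 to deductible, leaving $467; coinsurance $467 × 10% = $46.70. Member pays $48.70; OOP now $1,546.70.

$48.70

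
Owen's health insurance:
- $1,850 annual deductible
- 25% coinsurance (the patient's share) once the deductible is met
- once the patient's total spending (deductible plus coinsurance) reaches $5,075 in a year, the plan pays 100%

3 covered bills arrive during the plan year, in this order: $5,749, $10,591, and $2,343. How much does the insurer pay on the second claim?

Claim 1 — $5,749: $1,850 finishes the deductible; $3,899 goes to coinsurance; 25% of $3,899 = $974.75. Cost to patient: $2,824.75. OOP to date $2,824.75. Plan pays $5,749 − $2,824.75 = $2,924.25.
Claim 2 — $10,591: deductible met; 25% of $10,591 = $2,647.75. Adding that to $2,824.75 gives $5,472.50, past the $5,075 cap; patient pays only $5,075 − $2,824.75 = $2,250.25. Plan pays $10,591 − $2,250.25 = $8,340.75.

$8,340.75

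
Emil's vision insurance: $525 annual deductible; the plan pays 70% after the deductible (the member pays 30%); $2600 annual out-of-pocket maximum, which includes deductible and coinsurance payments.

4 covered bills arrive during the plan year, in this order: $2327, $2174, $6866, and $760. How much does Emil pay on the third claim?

Claim 1 ($2327): deductible takes $525, $1802 remains; member's 30% is $540.60. Member owes $1065.60 (running OOP $1065.60).
Claim 2 ($2174): 30% coinsurance on $2174 = $652.20. Cost to member: $652.20. OOP to date $1717.80.
Claim 3 ($6866): 30% coinsurance on $6866 = $2059.80. That would push OOP to $3777.60, over the $2600 cap, so member pays $2600 − $1717.80 = $882.20.

$882.20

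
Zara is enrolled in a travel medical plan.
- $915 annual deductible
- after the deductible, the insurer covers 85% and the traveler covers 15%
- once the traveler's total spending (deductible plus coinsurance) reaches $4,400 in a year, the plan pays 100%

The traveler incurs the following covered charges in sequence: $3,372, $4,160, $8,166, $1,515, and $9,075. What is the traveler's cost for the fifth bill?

Claim 1 ($3,372): $915 finishes the deductible; $2,457 goes to coinsurance; coinsurance $2,457 × 15% = $368.55. Cost to traveler: $1,283.55. OOP to date $1,283.55.
Claim 2 ($4,160): deductible met; 15% of $4,160 = $624. Traveler pays $624; OOP now $1,907.55.
Claim 3 ($8,166): deductible already satisfied, so traveler's share is 15% × $8,166 = $1,224.90. Traveler pays $1,224.90; OOP now $3,132.45.
Claim 4 ($1,515): 15% coinsurance on $1,515 = $227.25. Traveler pays $227.25; OOP now $3,359.70.
Claim 5 ($9,075): deductible already satisfied, so traveler's share is 15% × $9,075 = $1,361.25. Adding that to $3,359.70 gives $4,720.95, past the $4,400 cap; traveler pays only $4,400 − $3,359.70 = $1,040.30.

$1,040.30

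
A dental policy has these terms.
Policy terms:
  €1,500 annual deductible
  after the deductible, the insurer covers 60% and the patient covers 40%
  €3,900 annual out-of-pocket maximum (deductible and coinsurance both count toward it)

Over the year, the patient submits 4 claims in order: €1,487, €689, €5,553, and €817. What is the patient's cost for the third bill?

€2,129.60

Bill 1, €1,487: fully absorbed by the deductible. Cost to patient: €1,487. OOP to date €1,487.
Bill 2, €689: €13 to deductible, leaving €676; coinsurance €676 × 40% = €270.40. Patient pays €283.40; OOP now €1,770.40.
Bill 3, €5,553: 40% coinsurance on €5,553 = €2,221.20. Adding that to €1,770.40 gives €3,991.60, past the €3,900 cap; patient pays only €3,900 − €1,770.40 = €2,129.60.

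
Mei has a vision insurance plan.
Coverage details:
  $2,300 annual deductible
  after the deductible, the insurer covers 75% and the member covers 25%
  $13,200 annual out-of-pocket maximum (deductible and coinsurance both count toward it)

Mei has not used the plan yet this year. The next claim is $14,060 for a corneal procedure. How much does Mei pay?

$5,240

Nothing has been paid toward the $2,300 deductible, so the first $2,300 of this charge is applied there.
That leaves $14,060 − $2,300 = $11,760 for coinsurance.
Coinsurance: $11,760 × 25% = $2,940.
Member responsibility before any cap: $2,300 + $2,940 = $5,240.
Cumulative spending $0 + $5,240 = $5,240 stays under the $13,200 maximum.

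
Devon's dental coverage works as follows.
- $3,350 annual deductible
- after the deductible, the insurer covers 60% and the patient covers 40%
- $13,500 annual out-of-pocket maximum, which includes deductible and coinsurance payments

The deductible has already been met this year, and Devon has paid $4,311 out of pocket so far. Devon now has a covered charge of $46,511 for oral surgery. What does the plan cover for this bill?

$37,322

With the deductible met, the entire $46,511 is subject to coinsurance.
Patient's 40% share of $46,511 is $18,604.40.
That would bring total out-of-pocket to $22,915.40, past the $13,500 cap. The patient is capped at $13,500 − $4,311 = $9,189 on this claim.
Insurer pays the balance: $46,511 − $9,189 = $37,322.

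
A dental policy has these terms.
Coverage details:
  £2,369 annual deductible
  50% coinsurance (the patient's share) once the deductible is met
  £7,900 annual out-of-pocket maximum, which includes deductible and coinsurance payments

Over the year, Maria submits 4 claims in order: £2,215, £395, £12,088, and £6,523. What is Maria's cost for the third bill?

£5,410.50

Claim 1 — £2,215: entire amount goes to the deductible. Patient pays £2,215; OOP now £2,215.
Claim 2 — £395: £154 finishes the deductible; £241 goes to coinsurance; 50% of £241 = £120.50. Cost to patient: £274.50. OOP to date £2,489.50.
Claim 3 — £12,088: deductible met; 50% of £12,088 = £6,044. Adding that to £2,489.50 gives £8,533.50, past the £7,900 cap; patient pays only £7,900 − £2,489.50 = £5,410.50.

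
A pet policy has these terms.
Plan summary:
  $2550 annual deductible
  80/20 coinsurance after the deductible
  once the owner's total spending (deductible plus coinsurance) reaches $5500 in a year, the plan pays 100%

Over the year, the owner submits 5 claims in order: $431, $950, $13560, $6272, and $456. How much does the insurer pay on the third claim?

Claim 1 — $431: entire amount goes to the deductible. Owner pays $431; OOP now $431. Plan pays $431 − $431 = $0.
Claim 2 — $950: fully absorbed by the deductible. Owner pays $950; OOP now $1381. Insurer: $950 − $950 = $0.
Claim 3 — $13560: $1169 to deductible, leaving $12391; coinsurance $12391 × 20% = $2478.20. Owner pays $3647.20; OOP now $5028.20. Plan pays $13560 − $3647.20 = $9912.80.

$9912.80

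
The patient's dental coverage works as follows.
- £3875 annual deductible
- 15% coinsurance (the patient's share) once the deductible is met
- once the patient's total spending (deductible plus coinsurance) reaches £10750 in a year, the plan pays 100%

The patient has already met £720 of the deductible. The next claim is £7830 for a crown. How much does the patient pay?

£3856.25

Deductible still to meet: £3875 − £720 = £3155.
The remaining £4675 (= £7830 − £3155) moves to coinsurance.
Patient's 15% share of £4675 is £701.25.
So the patient owes £3155 + £701.25 = £3856.25 before any cap.
Cumulative spending £720 + £3856.25 = £4576.25 stays under the £10750 maximum.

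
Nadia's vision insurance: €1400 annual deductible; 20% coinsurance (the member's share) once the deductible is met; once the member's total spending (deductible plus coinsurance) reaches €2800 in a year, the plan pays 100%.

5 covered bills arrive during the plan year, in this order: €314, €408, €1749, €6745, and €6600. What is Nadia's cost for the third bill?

#1 (€314): entire amount goes to the deductible. Cost to member: €314. OOP to date €314.
#2 (€408): entire amount goes to the deductible. Cost to member: €408. OOP to date €722.
#3 (€1749): €678 to deductible, leaving €1071; member's 20% is €214.20. Member owes €892.20 (running OOP €1614.20).

€892.20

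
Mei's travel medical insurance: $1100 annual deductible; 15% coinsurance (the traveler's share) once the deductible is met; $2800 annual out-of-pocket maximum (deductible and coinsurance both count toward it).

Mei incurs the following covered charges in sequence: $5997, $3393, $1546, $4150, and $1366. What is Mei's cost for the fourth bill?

Claim 1 — $5997: $1100 to deductible, leaving $4897; coinsurance $4897 × 15% = $734.55. Cost to traveler: $1834.55. OOP to date $1834.55.
Claim 2 — $3393: deductible already satisfied, so traveler's share is 15% × $3393 = $508.95. Traveler pays $508.95; OOP now $2343.50.
Claim 3 — $1546: deductible already satisfied, so traveler's share is 15% × $1546 = $231.90. Traveler owes $231.90 (running OOP $2575.40).
Claim 4 — $4150: deductible met; 15% of $4150 = $622.50. That would push OOP to $3197.90, over the $2800 cap, so traveler pays $2800 − $2575.40 = $224.60.

$224.60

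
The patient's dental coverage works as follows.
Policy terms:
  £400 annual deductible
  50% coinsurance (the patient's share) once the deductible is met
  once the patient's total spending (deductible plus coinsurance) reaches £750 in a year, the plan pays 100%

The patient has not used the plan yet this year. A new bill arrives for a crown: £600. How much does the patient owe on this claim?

£500

Nothing has been paid toward the £400 deductible, so the first £400 of this charge is applied there.
After the £400 deductible portion, £600 − £400 = £200 is subject to coinsurance.
50% of £200 = £100 falls to the patient.
That puts the patient's cost at £400 + £100 = £500 before any cap.
Year-to-date out-of-pocket becomes £0 + £500 = £500, still under the £750 maximum, so no cap applies.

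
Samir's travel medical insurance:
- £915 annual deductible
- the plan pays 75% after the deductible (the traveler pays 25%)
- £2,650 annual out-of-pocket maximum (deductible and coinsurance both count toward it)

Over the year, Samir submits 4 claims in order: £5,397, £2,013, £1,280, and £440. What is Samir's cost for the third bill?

#1 (£5,397): deductible takes £915, £4,482 remains; coinsurance £4,482 × 25% = £1,120.50. Traveler owes £2,035.50 (running OOP £2,035.50).
#2 (£2,013): deductible already satisfied, so traveler's share is 25% × £2,013 = £503.25. Traveler pays £503.25; OOP now £2,538.75.
#3 (£1,280): deductible met; 25% of £1,280 = £320. Adding that to £2,538.75 gives £2,858.75, past the £2,650 cap; traveler pays only £2,650 − £2,538.75 = £111.25.

£111.25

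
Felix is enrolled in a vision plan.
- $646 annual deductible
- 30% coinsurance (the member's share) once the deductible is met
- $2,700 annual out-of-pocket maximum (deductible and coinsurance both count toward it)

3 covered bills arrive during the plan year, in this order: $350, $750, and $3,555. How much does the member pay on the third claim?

$1,066.50

Bill 1, $350: fully absorbed by the deductible. Member pays $350; OOP now $350.
Bill 2, $750: $296 finishes the deductible; $454 goes to coinsurance; 30% of $454 = $136.20. Cost to member: $432.20. OOP to date $782.20.
Bill 3, $3,555: deductible met; 30% of $3,555 = $1,066.50. Member pays $1,066.50; OOP now $1,848.70.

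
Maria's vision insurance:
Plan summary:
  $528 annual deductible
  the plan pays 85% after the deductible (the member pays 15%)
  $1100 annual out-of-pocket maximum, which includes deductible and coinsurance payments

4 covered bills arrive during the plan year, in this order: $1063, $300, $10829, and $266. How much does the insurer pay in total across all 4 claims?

$11358

#1 ($1063): deductible takes $528, $535 remains; 15% of $535 = $80.25. Cost to member: $608.25. OOP to date $608.25. Plan pays $1063 − $608.25 = $454.75.
#2 ($300): deductible met; 15% of $300 = $45. Member pays $45; OOP now $653.25. Insurer: $300 − $45 = $255.
#3 ($10829): 15% coinsurance on $10829 = $1624.35. Adding that to $653.25 gives $2277.60, past the $1100 cap; member pays only $1100 − $653.25 = $446.75. Insurer: $10829 − $446.75 = $10382.25.
#4 ($266): deductible met; 15% of $266 = $39.90. OOP would hit $1139.90 > $1100, so the cap limits the member to $1100 − $1100 = $0. Insurer: $266 − $0 = $266.
Insurer total: $454.75 + $255 + $10382.25 + $266 = $11358.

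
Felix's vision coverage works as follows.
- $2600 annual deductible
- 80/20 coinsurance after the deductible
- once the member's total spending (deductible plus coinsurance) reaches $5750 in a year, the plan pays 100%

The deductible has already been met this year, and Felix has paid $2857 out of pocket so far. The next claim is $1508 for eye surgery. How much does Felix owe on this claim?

The deductible is already satisfied, so the full bill goes to coinsurance.
Member's 20% share of $1508 is $301.60.
Cumulative spending $2857 + $301.60 = $3158.60 stays under the $5750 maximum.

$301.60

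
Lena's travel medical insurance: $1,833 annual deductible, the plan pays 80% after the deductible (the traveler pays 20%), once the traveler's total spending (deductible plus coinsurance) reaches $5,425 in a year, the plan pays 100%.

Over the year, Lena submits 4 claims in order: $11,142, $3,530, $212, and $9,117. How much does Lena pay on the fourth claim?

$981.80

Claim 1 — $11,142: $1,833 to deductible, leaving $9,309; 20% of $9,309 = $1,861.80. Traveler owes $3,694.80 (running OOP $3,694.80).
Claim 2 — $3,530: deductible met; 20% of $3,530 = $706. Traveler owes $706 (running OOP $4,400.80).
Claim 3 — $212: 20% coinsurance on $212 = $42.40. Traveler owes $42.40 (running OOP $4,443.20).
Claim 4 — $9,117: deductible met; 20% of $9,117 = $1,823.40. Adding that to $4,443.20 gives $6,266.60, past the $5,425 cap; traveler pays only $5,425 − $4,443.20 = $981.80.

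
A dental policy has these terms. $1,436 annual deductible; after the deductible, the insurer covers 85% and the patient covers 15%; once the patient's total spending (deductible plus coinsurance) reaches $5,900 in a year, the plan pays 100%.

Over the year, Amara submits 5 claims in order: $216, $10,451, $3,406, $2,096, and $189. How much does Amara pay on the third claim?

$510.90

Claim 1 — $216: fully absorbed by the deductible. Patient owes $216 (running OOP $216).
Claim 2 — $10,451: $1,220 to deductible, leaving $9,231; coinsurance $9,231 × 15% = $1,384.65. Cost to patient: $2,604.65. OOP to date $2,820.65.
Claim 3 — $3,406: deductible already satisfied, so patient's share is 15% × $3,406 = $510.90. Cost to patient: $510.90. OOP to date $3,331.55.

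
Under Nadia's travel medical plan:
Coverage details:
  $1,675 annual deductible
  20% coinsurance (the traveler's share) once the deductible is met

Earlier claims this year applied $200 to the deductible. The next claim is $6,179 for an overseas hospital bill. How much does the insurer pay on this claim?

$3,763.20

Remaining deductible: $1,675 − $200 = $1,475.
The remaining $4,704 (= $6,179 − $1,475) moves to coinsurance.
Coinsurance: $4,704 × 20% = $940.80.
So the traveler owes $1,475 + $940.80 = $2,415.80.
Insurer pays the balance: $6,179 − $2,415.80 = $3,763.20.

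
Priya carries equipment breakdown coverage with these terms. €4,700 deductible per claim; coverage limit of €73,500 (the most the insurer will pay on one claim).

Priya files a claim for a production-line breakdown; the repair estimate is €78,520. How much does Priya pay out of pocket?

€5,020

Less the €4,700 deductible: €78,520 − €4,700 = €73,820.
€73,820 exceeds the €73,500 limit, so the insurer pays the limit: €73,500.
The business owner bears the rest of the original loss: €78,520 − €73,500 = €5,020.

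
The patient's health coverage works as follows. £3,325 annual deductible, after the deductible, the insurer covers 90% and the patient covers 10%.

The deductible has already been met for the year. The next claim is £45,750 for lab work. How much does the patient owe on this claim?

£4,575

With the deductible met, the entire £45,750 is subject to coinsurance.
Patient's 10% share of £45,750 is £4,575.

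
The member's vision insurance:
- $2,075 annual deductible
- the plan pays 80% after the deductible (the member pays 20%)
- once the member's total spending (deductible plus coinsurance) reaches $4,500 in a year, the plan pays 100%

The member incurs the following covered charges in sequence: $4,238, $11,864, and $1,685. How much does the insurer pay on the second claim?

$9,871.60

Bill 1, $4,238: $2,075 finishes the deductible; $2,163 goes to coinsurance; coinsurance $2,163 × 20% = $432.60. Member owes $2,507.60 (running OOP $2,507.60). Plan pays $4,238 − $2,507.60 = $1,730.40.
Bill 2, $11,864: 20% coinsurance on $11,864 = $2,372.80. That would push OOP to $4,880.40, over the $4,500 cap, so member pays $4,500 − $2,507.60 = $1,992.40. Insurer: $11,864 − $1,992.40 = $9,871.60.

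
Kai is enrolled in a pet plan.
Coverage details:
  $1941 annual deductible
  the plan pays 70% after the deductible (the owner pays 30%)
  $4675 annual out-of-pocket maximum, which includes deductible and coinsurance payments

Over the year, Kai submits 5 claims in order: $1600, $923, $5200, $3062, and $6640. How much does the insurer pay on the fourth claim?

$2143.40

#1 ($1600): fully absorbed by the deductible. Owner pays $1600; OOP now $1600. Insurer: $1600 − $1600 = $0.
#2 ($923): $341 to deductible, leaving $582; 30% of $582 = $174.60. Owner pays $515.60; OOP now $2115.60. Plan pays $923 − $515.60 = $407.40.
#3 ($5200): deductible met; 30% of $5200 = $1560. Owner pays $1560; OOP now $3675.60. Insurer: $5200 − $1560 = $3640.
#4 ($3062): deductible already satisfied, so owner's share is 30% × $3062 = $918.60. Owner pays $918.60; OOP now $4594.20. Insurer: $3062 − $918.60 = $2143.40.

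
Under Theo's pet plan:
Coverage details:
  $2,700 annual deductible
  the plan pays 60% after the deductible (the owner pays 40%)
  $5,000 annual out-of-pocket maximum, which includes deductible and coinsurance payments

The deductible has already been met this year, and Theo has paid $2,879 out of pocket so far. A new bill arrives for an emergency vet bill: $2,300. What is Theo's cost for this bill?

The deductible is already satisfied, so the full bill goes to coinsurance.
40% of $2,300 = $920 falls to the owner.
Cumulative spending $2,879 + $920 = $3,799 stays under the $5,000 maximum.

$920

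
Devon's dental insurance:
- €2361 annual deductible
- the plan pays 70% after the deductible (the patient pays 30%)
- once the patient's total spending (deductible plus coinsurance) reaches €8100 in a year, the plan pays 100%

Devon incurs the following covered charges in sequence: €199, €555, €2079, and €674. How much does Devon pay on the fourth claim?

Claim 1 — €199: fully absorbed by the deductible. Patient owes €199 (running OOP €199).
Claim 2 — €555: entire amount goes to the deductible. Patient owes €555 (running OOP €754).
Claim 3 — €2079: €1607 finishes the deductible; €472 goes to coinsurance; patient's 30% is €141.60. Patient pays €1748.60; OOP now €2502.60.
Claim 4 — €674: deductible already satisfied, so patient's share is 30% × €674 = €202.20. Patient owes €202.20 (running OOP €2704.80).

€202.20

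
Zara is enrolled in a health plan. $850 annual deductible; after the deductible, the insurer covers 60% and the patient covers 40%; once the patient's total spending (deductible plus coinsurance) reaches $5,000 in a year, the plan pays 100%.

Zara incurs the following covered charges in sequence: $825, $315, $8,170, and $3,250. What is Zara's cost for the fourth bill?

Bill 1, $825: all of it applies to the deductible. Patient pays $825; OOP now $825.
Bill 2, $315: $25 finishes the deductible; $290 goes to coinsurance; patient's 40% is $116. Patient owes $141 (running OOP $966).
Bill 3, $8,170: deductible already satisfied, so patient's share is 40% × $8,170 = $3,268. Patient pays $3,268; OOP now $4,234.
Bill 4, $3,250: deductible met; 40% of $3,250 = $1,300. Adding that to $4,234 gives $5,534, past the $5,000 cap; patient pays only $5,000 − $4,234 = $766.

$766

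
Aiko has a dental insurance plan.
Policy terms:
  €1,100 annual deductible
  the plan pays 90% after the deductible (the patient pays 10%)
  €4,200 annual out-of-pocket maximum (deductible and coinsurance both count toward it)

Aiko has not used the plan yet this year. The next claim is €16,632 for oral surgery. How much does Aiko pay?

€2,653.20

Nothing has been paid toward the €1,100 deductible, so the first €1,100 of this charge is applied there.
The remaining €15,532 (= €16,632 − €1,100) moves to coinsurance.
Patient's 10% share of €15,532 is €1,553.20.
That puts the patient's cost at €1,100 + €1,553.20 = €2,653.20 before any cap.
Year-to-date out-of-pocket becomes €0 + €2,653.20 = €2,653.20, still under the €4,200 maximum, so no cap applies.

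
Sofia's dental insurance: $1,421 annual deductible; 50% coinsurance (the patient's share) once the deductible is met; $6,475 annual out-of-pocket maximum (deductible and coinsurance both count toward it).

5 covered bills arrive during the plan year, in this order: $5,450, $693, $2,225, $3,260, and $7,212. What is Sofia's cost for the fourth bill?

$1,580.50

#1 ($5,450): $1,421 finishes the deductible; $4,029 goes to coinsurance; 50% of $4,029 = $2,014.50. Patient owes $3,435.50 (running OOP $3,435.50).
#2 ($693): 50% coinsurance on $693 = $346.50. Patient pays $346.50; OOP now $3,782.
#3 ($2,225): deductible already satisfied, so patient's share is 50% × $2,225 = $1,112.50. Patient pays $1,112.50; OOP now $4,894.50.
#4 ($3,260): deductible already satisfied, so patient's share is 50% × $3,260 = $1,630. OOP would hit $6,524.50 > $6,475, so the cap limits the patient to $6,475 − $4,894.50 = $1,580.50.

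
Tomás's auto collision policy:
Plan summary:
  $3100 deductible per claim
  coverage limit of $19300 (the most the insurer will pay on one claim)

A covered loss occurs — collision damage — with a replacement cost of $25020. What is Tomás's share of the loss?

$5720

Less the $3100 deductible: $25020 − $3100 = $21920.
$21920 exceeds the $19300 limit, so the insurer pays the limit: $19300.
Out of pocket: $25020 − $19300 = $5720.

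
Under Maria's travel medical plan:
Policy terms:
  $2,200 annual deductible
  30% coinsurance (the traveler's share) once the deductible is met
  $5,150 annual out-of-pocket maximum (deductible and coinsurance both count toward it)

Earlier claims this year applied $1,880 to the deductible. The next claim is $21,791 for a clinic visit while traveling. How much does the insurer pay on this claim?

$18,521

Remaining deductible: $2,200 − $1,880 = $320.
That leaves $21,791 − $320 = $21,471 for coinsurance.
30% of $21,471 = $6,441.30 falls to the traveler.
So the traveler owes $320 + $6,441.30 = $6,761.30 before any cap.
Year-to-date out-of-pocket would reach $1,880 + $6,761.30 = $8,641.30, above the $5,150 maximum, so the traveler pays only $5,150 − $1,880 = $3,270.
The plan picks up $21,791 − $3,270 = $18,521.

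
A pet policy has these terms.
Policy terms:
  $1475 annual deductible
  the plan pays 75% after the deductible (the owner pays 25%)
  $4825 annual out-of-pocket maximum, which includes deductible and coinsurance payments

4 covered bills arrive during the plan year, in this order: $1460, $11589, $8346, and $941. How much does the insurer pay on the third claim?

$7889.50

Claim 1 ($1460): entire amount goes to the deductible. Owner pays $1460; OOP now $1460. Plan pays $1460 − $1460 = $0.
Claim 2 ($11589): deductible takes $15, $11574 remains; coinsurance $11574 × 25% = $2893.50. Owner owes $2908.50 (running OOP $4368.50). Plan pays $11589 − $2908.50 = $8680.50.
Claim 3 ($8346): 25% coinsurance on $8346 = $2086.50. That would push OOP to $6455, over the $4825 cap, so owner pays $4825 − $4368.50 = $456.50. Insurer: $8346 − $456.50 = $7889.50.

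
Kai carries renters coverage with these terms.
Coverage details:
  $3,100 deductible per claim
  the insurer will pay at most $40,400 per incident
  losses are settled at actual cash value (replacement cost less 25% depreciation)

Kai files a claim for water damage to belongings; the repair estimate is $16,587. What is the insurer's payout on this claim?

$9,340.25

At 25% depreciation, ACV = $16,587 − $4,146.75 = $12,440.25.
Less the $3,100 deductible: $12,440.25 − $3,100 = $9,340.25.
$9,340.25 is within the $40,400 limit, so the insurer pays $9,340.25.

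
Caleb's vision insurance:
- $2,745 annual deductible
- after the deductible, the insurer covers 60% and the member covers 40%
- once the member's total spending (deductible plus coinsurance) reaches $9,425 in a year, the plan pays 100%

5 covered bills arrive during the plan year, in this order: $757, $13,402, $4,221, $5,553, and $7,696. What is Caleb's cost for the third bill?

$1,688.40

Claim 1 ($757): entire amount goes to the deductible. Member pays $757; OOP now $757.
Claim 2 ($13,402): deductible takes $1,988, $11,414 remains; coinsurance $11,414 × 40% = $4,565.60. Member pays $6,553.60; OOP now $7,310.60.
Claim 3 ($4,221): 40% coinsurance on $4,221 = $1,688.40. Member owes $1,688.40 (running OOP $8,999).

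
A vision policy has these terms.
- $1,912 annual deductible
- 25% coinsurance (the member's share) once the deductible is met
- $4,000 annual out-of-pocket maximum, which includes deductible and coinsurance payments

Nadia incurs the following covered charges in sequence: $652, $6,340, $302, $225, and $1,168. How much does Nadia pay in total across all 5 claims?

$3,605.75

Claim 1 ($652): entire amount goes to the deductible. Cost to member: $652. OOP to date $652.
Claim 2 ($6,340): deductible takes $1,260, $5,080 remains; member's 25% is $1,270. Cost to member: $2,530. OOP to date $3,182.
Claim 3 ($302): 25% coinsurance on $302 = $75.50. Cost to member: $75.50. OOP to date $3,257.50.
Claim 4 ($225): deductible met; 25% of $225 = $56.25. Cost to member: $56.25. OOP to date $3,313.75.
Claim 5 ($1,168): deductible already satisfied, so member's share is 25% × $1,168 = $292. Member pays $292; OOP now $3,605.75.
Total paid by the member: $652 + $2,530 + $75.50 + $56.25 + $292 = $3,605.75.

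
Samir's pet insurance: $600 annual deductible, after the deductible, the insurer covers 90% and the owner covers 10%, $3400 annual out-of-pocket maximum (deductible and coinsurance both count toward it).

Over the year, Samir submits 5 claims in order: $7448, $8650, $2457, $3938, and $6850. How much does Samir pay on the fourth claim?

Claim 1 ($7448): $600 finishes the deductible; $6848 goes to coinsurance; 10% of $6848 = $684.80. Owner owes $1284.80 (running OOP $1284.80).
Claim 2 ($8650): 10% coinsurance on $8650 = $865. Cost to owner: $865. OOP to date $2149.80.
Claim 3 ($2457): 10% coinsurance on $2457 = $245.70. Owner owes $245.70 (running OOP $2395.50).
Claim 4 ($3938): deductible already satisfied, so owner's share is 10% × $3938 = $393.80. Cost to owner: $393.80. OOP to date $2789.30.

$393.80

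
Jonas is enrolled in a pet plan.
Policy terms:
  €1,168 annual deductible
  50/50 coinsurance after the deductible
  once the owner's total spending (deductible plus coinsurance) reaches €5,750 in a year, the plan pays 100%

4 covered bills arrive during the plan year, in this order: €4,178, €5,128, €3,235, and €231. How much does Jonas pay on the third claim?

Claim 1 — €4,178: deductible takes €1,168, €3,010 remains; coinsurance €3,010 × 50% = €1,505. Owner owes €2,673 (running OOP €2,673).
Claim 2 — €5,128: deductible met; 50% of €5,128 = €2,564. Cost to owner: €2,564. OOP to date €5,237.
Claim 3 — €3,235: deductible already satisfied, so owner's share is 50% × €3,235 = €1,617.50. OOP would hit €6,854.50 > €5,750, so the cap limits the owner to €5,750 − €5,237 = €513.

€513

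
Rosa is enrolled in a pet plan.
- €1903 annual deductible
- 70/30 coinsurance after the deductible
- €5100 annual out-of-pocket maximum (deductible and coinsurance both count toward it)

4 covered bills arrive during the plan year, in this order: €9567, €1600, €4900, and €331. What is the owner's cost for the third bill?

#1 (€9567): €1903 finishes the deductible; €7664 goes to coinsurance; owner's 30% is €2299.20. Cost to owner: €4202.20. OOP to date €4202.20.
#2 (€1600): 30% coinsurance on €1600 = €480. Owner owes €480 (running OOP €4682.20).
#3 (€4900): deductible met; 30% of €4900 = €1470. Adding that to €4682.20 gives €6152.20, past the €5100 cap; owner pays only €5100 − €4682.20 = €417.80.

€417.80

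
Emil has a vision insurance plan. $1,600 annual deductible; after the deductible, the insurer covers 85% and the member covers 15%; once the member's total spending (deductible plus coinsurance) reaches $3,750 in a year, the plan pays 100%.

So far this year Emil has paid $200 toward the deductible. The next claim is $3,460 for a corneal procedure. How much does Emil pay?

$1,709

Deductible still to meet: $1,600 − $200 = $1,400.
After the $1,400 deductible portion, $3,460 − $1,400 = $2,060 is subject to coinsurance.
Coinsurance: $2,060 × 15% = $309.
Member responsibility before any cap: $1,400 + $309 = $1,709.
Year-to-date out-of-pocket becomes $200 + $1,709 = $1,909, still under the $3,750 maximum, so no cap applies.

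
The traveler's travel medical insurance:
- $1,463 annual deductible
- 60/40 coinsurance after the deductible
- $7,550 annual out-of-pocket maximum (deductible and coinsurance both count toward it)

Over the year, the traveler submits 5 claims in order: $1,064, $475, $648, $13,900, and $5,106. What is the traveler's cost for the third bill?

$259.20

Claim 1 ($1,064): all of it applies to the deductible. Cost to traveler: $1,064. OOP to date $1,064.
Claim 2 ($475): $399 to deductible, leaving $76; 40% of $76 = $30.40. Traveler owes $429.40 (running OOP $1,493.40).
Claim 3 ($648): 40% coinsurance on $648 = $259.20. Cost to traveler: $259.20. OOP to date $1,752.60.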